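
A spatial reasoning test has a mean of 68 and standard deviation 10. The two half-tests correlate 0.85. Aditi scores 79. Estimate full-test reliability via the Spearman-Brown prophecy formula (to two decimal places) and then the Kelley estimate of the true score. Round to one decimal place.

Spearman-Brown: ρ = 2r/(1 + r) = 2(0.85)/(1 + 0.85) = 1.700/1.85 = 0.9189 → 0.92
T̂ = 0.92(79) + 0.08(68) = 72.68 + 5.44 = 78.12 → 78.1

78.1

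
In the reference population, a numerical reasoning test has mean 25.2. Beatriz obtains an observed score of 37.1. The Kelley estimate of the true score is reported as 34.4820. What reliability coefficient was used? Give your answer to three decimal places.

0.780

T̂ = ρX + (1 − ρ)μ  ⇒  T̂ − μ = ρ(X − μ)
ρ = (T̂ − μ)/(X − μ) = (34.4820 − 25.2) / (37.1 − 25.2) = 9.2820 / 11.9 = 0.78000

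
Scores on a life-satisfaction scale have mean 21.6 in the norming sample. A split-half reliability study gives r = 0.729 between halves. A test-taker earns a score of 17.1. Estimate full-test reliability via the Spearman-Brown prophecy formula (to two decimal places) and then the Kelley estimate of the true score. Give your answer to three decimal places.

17.820

Spearman-Brown: ρ = 2r/(1 + r) = 2(0.729)/(1 + 0.729) = 1.4580/1.729 = 0.8433 → 0.84
Regress the observed score toward the mean by the unreliability: T̂ = 0.84·17.1 + 0.16·21.6 = 14.364 + 3.456 = 17.8200.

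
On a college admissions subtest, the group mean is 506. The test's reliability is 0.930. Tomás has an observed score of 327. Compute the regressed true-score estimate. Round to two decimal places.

339.53

T̂ = ρX + (1 − ρ)μ
  = 0.930 × 327 + 0.070 × 506
  = 304.110 + 35.420
  = 339.530
  ≈ 339.53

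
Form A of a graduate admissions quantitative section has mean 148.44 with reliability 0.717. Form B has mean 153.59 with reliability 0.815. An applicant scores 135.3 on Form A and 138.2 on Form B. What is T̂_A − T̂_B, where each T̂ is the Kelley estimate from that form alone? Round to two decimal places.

T̂_A = 0.717(135.3) + 0.283(148.44) = 139.0186
T̂_B = 0.815(138.2) + 0.185(153.59) = 141.0471
T̂_A − T̂_B = -2.0285

-2.03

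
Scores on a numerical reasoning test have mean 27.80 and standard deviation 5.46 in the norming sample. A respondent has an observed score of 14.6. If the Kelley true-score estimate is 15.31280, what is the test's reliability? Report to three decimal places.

0.946

T̂ = ρX + (1 − ρ)μ  ⇒  T̂ − μ = ρ(X − μ)
ρ = (T̂ − μ)/(X − μ) = (15.31280 − 27.80) / (14.6 − 27.80) = -12.48720 / -13.20 = 0.94600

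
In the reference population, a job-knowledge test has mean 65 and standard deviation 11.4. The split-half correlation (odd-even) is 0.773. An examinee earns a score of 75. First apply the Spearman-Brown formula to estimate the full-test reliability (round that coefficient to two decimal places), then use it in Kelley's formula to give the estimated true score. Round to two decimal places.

73.70

Spearman-Brown: ρ = 2r/(1 + r) = 2(0.773)/(1 + 0.773) = 1.5460/1.773 = 0.8720 → 0.87
T̂ = ρX + (1 − ρ)μ
  = 0.87 × 75 + 0.13 × 65
  = 65.25 + 8.45
  = 73.700
  ≈ 73.70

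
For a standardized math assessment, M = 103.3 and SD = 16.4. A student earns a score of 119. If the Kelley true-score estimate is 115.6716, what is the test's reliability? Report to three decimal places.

0.788

T̂ = ρX + (1 − ρ)μ  ⇒  T̂ − μ = ρ(X − μ)
ρ = (T̂ − μ)/(X − μ) = (115.6716 − 103.3) / (119 − 103.3) = 12.3716 / 15.7 = 0.78800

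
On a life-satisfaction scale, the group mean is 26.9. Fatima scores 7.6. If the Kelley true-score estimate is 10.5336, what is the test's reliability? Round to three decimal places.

T̂ = ρX + (1 − ρ)μ  ⇒  T̂ − μ = ρ(X − μ)
ρ = (T̂ − μ)/(X − μ) = (10.5336 − 26.9) / (7.6 − 26.9) = -16.3664 / -19.3 = 0.84800

0.848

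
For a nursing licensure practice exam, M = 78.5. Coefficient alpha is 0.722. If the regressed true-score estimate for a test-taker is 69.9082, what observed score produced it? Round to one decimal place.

66.6

T̂ = ρX + (1 − ρ)μ  ⇒  X = (T̂ − (1 − ρ)μ) / ρ
X = (69.9082 − 0.278 × 78.5) / 0.722 = (69.9082 − 21.8230) / 0.722 = 48.0852 / 0.722 = 66.600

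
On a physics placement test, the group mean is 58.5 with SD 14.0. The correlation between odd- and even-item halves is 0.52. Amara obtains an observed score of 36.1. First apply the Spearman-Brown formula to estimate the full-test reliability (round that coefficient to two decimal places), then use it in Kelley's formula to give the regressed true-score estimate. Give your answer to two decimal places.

Spearman-Brown: ρ = 2r/(1 + r) = 2(0.52)/(1 + 0.52) = 1.040/1.52 = 0.6842 → 0.68
T̂ = 0.68(36.1) + 0.32(58.5) = 24.548 + 18.720 = 43.268 → 43.27

43.27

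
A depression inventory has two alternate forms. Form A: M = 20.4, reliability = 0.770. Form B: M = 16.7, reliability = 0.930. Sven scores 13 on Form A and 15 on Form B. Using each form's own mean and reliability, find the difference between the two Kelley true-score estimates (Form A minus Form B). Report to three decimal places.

-0.417

T̂_A = 0.770(13) + 0.230(20.4) = 14.70200
T̂_B = 0.930(15) + 0.070(16.7) = 15.11900
T̂_A − T̂_B = -0.41700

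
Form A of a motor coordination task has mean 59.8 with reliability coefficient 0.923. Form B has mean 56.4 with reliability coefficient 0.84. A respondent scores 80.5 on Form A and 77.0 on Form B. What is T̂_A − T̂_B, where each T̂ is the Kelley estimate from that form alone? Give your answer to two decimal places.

T̂_A = 0.923(80.5) + 0.077(59.8) = 78.9061
T̂_B = 0.84(77.0) + 0.16(56.4) = 73.7040
T̂_A − T̂_B = 5.2021

5.20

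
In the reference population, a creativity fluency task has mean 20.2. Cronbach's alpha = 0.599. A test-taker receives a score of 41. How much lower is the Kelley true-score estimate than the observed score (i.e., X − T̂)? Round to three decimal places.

Regress the observed score toward the mean by the unreliability: T̂ = 0.599·41 + 0.401·20.2 = 24.559 + 8.1002 = 32.65920.
X − T̂ = 41 − 32.6592 = 8.3408 → 8.341

8.341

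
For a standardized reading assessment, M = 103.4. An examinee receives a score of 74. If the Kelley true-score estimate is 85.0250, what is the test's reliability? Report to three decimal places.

0.625

T̂ = ρX + (1 − ρ)μ  ⇒  T̂ − μ = ρ(X − μ)
ρ = (T̂ − μ)/(X − μ) = (85.0250 − 103.4) / (74 − 103.4) = -18.3750 / -29.4 = 0.62500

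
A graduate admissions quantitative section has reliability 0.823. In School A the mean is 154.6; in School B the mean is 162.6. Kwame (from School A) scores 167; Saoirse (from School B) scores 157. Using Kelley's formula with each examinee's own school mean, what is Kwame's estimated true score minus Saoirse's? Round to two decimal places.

6.81

T̂_Kwame = 0.823(167) + 0.177(154.6) = 164.8052
T̂_Saoirse = 0.823(157) + 0.177(162.6) = 157.9912
Difference = 164.8052 − 157.9912 = 6.8140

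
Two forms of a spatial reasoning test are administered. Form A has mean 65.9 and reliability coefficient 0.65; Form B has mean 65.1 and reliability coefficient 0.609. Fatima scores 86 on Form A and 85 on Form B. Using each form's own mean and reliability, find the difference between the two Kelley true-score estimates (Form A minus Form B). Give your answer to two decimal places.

1.75

T̂_A = 0.65(86) + 0.35(65.9) = 78.9650
T̂_B = 0.609(85) + 0.391(65.1) = 77.2191
T̂_A − T̂_B = 1.7459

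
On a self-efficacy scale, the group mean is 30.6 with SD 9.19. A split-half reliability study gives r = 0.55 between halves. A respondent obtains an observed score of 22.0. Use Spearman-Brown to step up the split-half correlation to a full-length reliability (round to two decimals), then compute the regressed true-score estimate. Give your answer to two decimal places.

Spearman-Brown: ρ = 2r/(1 + r) = 2(0.55)/(1 + 0.55) = 1.100/1.55 = 0.7097 → 0.71
T̂ = ρX + (1 − ρ)μ
  = 0.71 × 22.0 + 0.29 × 30.6
  = 15.620 + 8.874
  = 24.494
  ≈ 24.49

24.49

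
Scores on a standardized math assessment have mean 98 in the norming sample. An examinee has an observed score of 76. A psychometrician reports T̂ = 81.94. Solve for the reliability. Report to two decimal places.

0.73

T̂ = ρX + (1 − ρ)μ  ⇒  T̂ − μ = ρ(X − μ)
ρ = (T̂ − μ)/(X − μ) = (81.94 − 98) / (76 − 98) = -16.06 / -22.0 = 0.7300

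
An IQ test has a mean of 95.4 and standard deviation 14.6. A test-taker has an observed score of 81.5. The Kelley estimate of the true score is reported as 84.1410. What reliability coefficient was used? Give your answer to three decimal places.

T̂ = ρX + (1 − ρ)μ  ⇒  T̂ − μ = ρ(X − μ)
ρ = (T̂ − μ)/(X − μ) = (84.1410 − 95.4) / (81.5 − 95.4) = -11.2590 / -13.9 = 0.81000

0.810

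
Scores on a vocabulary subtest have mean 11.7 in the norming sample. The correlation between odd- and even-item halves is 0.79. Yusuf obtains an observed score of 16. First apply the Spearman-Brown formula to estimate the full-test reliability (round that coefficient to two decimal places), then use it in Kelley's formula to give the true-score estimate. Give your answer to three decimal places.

15.484

Spearman-Brown: ρ = 2r/(1 + r) = 2(0.79)/(1 + 0.79) = 1.580/1.79 = 0.8827 → 0.88
T̂ = 0.88(16) + 0.12(11.7) = 14.08 + 1.404 = 15.4840 → 15.484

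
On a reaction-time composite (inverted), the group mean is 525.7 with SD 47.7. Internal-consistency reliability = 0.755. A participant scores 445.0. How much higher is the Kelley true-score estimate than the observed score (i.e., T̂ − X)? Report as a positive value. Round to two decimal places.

T̂ = ρX + (1 − ρ)μ
  = 0.755 × 445.0 + 0.245 × 525.7
  = 335.9750 + 128.7965
  = 464.7715
  ≈ 464.772
T̂ − X = 464.772 − 445.0 = 19.772 → 19.77

19.77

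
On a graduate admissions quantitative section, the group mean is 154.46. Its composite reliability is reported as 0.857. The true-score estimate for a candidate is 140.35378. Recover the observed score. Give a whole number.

138

T̂ = ρX + (1 − ρ)μ  ⇒  X = (T̂ − (1 − ρ)μ) / ρ
X = (140.35378 − 0.143 × 154.46) / 0.857 = (140.35378 − 22.08778) / 0.857 = 118.26600 / 0.857 = 138.00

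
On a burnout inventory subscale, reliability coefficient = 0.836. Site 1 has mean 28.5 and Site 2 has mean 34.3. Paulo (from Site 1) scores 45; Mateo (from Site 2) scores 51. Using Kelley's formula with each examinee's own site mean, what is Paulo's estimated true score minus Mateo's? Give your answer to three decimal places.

-5.967

T̂_Paulo = 0.836(45) + 0.164(28.5) = 42.29400
T̂_Mateo = 0.836(51) + 0.164(34.3) = 48.26120
Difference = 42.29400 − 48.26120 = -5.96720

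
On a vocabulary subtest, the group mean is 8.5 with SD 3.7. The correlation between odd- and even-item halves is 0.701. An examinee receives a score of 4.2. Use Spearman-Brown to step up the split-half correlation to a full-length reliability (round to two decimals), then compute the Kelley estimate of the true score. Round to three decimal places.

Spearman-Brown: ρ = 2r/(1 + r) = 2(0.701)/(1 + 0.701) = 1.4020/1.701 = 0.8242 → 0.82
T̂ = ρX + (1 − ρ)μ
  = 0.82 × 4.2 + 0.18 × 8.5
  = 3.444 + 1.530
  = 4.9740
  ≈ 4.974

4.974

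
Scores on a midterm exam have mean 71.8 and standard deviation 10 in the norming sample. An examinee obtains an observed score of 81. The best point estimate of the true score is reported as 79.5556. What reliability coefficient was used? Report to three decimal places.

0.843

T̂ = ρX + (1 − ρ)μ  ⇒  T̂ − μ = ρ(X − μ)
ρ = (T̂ − μ)/(X − μ) = (79.5556 − 71.8) / (81 − 71.8) = 7.7556 / 9.2 = 0.84300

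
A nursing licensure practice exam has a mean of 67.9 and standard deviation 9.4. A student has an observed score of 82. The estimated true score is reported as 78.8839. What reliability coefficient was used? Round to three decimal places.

0.779

T̂ = ρX + (1 − ρ)μ  ⇒  T̂ − μ = ρ(X − μ)
ρ = (T̂ − μ)/(X − μ) = (78.8839 − 67.9) / (82 − 67.9) = 10.9839 / 14.1 = 0.77900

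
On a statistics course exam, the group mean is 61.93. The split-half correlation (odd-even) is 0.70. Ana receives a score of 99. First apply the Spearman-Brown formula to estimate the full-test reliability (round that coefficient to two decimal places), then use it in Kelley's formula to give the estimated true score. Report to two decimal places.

92.33

Spearman-Brown: ρ = 2r/(1 + r) = 2(0.70)/(1 + 0.70) = 1.400/1.70 = 0.8235 → 0.82
T̂ = ρX + (1 − ρ)μ
  = 0.82 × 99 + 0.18 × 61.93
  = 81.18 + 11.1474
  = 92.327
  ≈ 92.33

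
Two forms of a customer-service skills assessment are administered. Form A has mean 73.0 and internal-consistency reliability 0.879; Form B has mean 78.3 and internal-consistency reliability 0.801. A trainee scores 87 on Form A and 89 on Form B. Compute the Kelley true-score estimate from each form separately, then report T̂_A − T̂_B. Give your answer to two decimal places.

T̂_A = 0.879(87) + 0.121(73.0) = 85.3060
T̂_B = 0.801(89) + 0.199(78.3) = 86.8707
T̂_A − T̂_B = -1.5647

-1.56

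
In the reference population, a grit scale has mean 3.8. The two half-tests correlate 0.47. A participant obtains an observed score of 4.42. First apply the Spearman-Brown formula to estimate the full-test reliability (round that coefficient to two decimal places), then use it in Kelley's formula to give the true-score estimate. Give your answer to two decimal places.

4.20

Spearman-Brown: ρ = 2r/(1 + r) = 2(0.47)/(1 + 0.47) = 0.940/1.47 = 0.6395 → 0.64
T̂ = ρX + (1 − ρ)μ
  = 0.64 × 4.42 + 0.36 × 3.8
  = 2.8288 + 1.368
  = 4.197
  ≈ 4.20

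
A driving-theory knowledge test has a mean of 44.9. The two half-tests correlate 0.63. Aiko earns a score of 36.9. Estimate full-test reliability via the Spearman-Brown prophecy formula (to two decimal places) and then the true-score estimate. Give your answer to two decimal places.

38.74

Spearman-Brown: ρ = 2r/(1 + r) = 2(0.63)/(1 + 0.63) = 1.260/1.63 = 0.7730 → 0.77
T̂ = 0.77(36.9) + 0.23(44.9) = 28.413 + 10.327 = 38.740 → 38.74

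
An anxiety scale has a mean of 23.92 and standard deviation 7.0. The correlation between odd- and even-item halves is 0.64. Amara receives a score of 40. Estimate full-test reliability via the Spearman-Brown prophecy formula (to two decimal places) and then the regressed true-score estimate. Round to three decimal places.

Spearman-Brown: ρ = 2r/(1 + r) = 2(0.64)/(1 + 0.64) = 1.280/1.64 = 0.7805 → 0.78
T̂ = 0.78(40) + 0.22(23.92) = 31.20 + 5.2624 = 36.4624 → 36.462

36.462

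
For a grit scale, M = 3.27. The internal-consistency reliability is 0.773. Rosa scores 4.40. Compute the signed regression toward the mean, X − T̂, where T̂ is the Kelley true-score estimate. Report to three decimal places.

T̂ = ρX + (1 − ρ)μ
  = 0.773 × 4.40 + 0.227 × 3.27
  = 3.40120 + 0.74229
  = 4.14349
  ≈ 4.1435
X − T̂ = 4.40 − 4.1435 = 0.2565 → 0.257

0.257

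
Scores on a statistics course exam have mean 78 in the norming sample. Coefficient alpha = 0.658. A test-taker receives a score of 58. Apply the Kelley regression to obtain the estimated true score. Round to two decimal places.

T̂ = 0.658(58) + 0.342(78) = 38.164 + 26.676 = 64.840 → 64.84

64.84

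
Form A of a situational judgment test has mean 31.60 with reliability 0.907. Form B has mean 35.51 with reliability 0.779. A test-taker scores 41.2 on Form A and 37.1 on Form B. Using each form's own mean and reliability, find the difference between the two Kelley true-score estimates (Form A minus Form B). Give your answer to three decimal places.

3.559

T̂_A = 0.907(41.2) + 0.093(31.60) = 40.30720
T̂_B = 0.779(37.1) + 0.221(35.51) = 36.74861
T̂_A − T̂_B = 3.55859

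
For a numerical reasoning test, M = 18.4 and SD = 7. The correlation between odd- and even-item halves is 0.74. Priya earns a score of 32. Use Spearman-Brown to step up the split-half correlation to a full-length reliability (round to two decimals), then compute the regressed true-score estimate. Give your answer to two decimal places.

29.96

Spearman-Brown: ρ = 2r/(1 + r) = 2(0.74)/(1 + 0.74) = 1.480/1.74 = 0.8506 → 0.85
T̂ = ρX + (1 − ρ)μ
  = 0.85 × 32 + 0.15 × 18.4
  = 27.20 + 2.760
  = 29.960
  ≈ 29.96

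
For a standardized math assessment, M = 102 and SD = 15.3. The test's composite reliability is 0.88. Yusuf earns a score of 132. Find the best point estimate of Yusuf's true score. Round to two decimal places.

128.40

T̂ = 0.88(132) + 0.12(102) = 116.16 + 12.24 = 128.400 → 128.40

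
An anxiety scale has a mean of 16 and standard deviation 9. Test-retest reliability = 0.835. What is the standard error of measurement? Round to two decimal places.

3.66

SEM = SD · √(1 − ρ) = 9 × √0.165 = 9 × 0.4062 = 3.656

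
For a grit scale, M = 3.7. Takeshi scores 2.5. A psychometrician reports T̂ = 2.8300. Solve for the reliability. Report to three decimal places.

0.725

T̂ = ρX + (1 − ρ)μ  ⇒  T̂ − μ = ρ(X − μ)
ρ = (T̂ − μ)/(X − μ) = (2.8300 − 3.7) / (2.5 − 3.7) = -0.8700 / -1.2 = 0.72500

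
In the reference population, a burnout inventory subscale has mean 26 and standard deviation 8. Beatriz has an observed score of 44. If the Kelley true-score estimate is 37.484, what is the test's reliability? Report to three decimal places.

T̂ = ρX + (1 − ρ)μ  ⇒  T̂ − μ = ρ(X − μ)
ρ = (T̂ − μ)/(X − μ) = (37.484 − 26) / (44 − 26) = 11.484 / 18.0 = 0.63800

0.638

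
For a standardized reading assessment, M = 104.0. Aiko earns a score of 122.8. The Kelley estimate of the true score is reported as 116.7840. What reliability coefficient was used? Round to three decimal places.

T̂ = ρX + (1 − ρ)μ  ⇒  T̂ − μ = ρ(X − μ)
ρ = (T̂ − μ)/(X − μ) = (116.7840 − 104.0) / (122.8 − 104.0) = 12.7840 / 18.8 = 0.68000

0.680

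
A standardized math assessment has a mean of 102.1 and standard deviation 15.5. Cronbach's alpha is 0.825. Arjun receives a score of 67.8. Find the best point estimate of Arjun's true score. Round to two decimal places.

73.80

Kelley's formula gives T̂ = 0.825·67.8 + 0.175·102.1 = 55.9350 + 17.8675 = 73.802.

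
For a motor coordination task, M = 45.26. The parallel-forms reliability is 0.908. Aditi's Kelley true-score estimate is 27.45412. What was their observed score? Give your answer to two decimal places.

25.65

T̂ = ρX + (1 − ρ)μ  ⇒  X = (T̂ − (1 − ρ)μ) / ρ
X = (27.45412 − 0.092 × 45.26) / 0.908 = (27.45412 − 4.16392) / 0.908 = 23.29020 / 0.908 = 25.6500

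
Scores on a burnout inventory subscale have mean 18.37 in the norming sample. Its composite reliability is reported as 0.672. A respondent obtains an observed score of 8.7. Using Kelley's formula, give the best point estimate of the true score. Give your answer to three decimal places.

11.872

T̂ = ρX + (1 − ρ)μ
  = 0.672 × 8.7 + 0.328 × 18.37
  = 5.8464 + 6.02536
  = 11.8718
  ≈ 11.872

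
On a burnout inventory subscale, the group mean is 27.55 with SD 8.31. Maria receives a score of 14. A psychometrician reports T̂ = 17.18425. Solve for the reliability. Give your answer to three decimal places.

T̂ = ρX + (1 − ρ)μ  ⇒  T̂ − μ = ρ(X − μ)
ρ = (T̂ − μ)/(X − μ) = (17.18425 − 27.55) / (14 − 27.55) = -10.36575 / -13.55 = 0.76500

0.765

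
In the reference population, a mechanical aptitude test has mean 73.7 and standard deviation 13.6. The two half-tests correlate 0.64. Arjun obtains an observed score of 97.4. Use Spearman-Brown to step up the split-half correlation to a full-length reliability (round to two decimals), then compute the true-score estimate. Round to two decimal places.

Spearman-Brown: ρ = 2r/(1 + r) = 2(0.64)/(1 + 0.64) = 1.280/1.64 = 0.7805 → 0.78
Kelley's formula gives T̂ = 0.78·97.4 + 0.22·73.7 = 75.972 + 16.214 = 92.186.

92.19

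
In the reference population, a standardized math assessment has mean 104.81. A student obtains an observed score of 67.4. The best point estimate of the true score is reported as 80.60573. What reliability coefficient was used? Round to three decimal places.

0.647

T̂ = ρX + (1 − ρ)μ  ⇒  T̂ − μ = ρ(X − μ)
ρ = (T̂ − μ)/(X − μ) = (80.60573 − 104.81) / (67.4 − 104.81) = -24.20427 / -37.41 = 0.64700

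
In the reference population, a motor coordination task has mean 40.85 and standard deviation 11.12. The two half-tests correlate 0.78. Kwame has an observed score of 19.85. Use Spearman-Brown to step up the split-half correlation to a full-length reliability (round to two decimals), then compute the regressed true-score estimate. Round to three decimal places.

Spearman-Brown: ρ = 2r/(1 + r) = 2(0.78)/(1 + 0.78) = 1.560/1.78 = 0.8764 → 0.88
T̂ = 0.88(19.85) + 0.12(40.85) = 17.4680 + 4.9020 = 22.3700 → 22.370

22.370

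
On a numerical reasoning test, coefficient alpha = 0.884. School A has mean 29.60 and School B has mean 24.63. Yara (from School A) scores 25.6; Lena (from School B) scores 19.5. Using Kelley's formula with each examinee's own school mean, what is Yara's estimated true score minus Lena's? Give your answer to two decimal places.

5.97

T̂_Yara = 0.884(25.6) + 0.116(29.60) = 26.0640
T̂_Lena = 0.884(19.5) + 0.116(24.63) = 20.0951
Difference = 26.0640 − 20.0951 = 5.9689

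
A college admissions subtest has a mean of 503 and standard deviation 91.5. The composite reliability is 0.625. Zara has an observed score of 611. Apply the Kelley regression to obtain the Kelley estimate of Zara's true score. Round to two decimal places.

Kelley's formula gives T̂ = 0.625·611 + 0.375·503 = 381.875 + 188.625 = 570.500.

570.50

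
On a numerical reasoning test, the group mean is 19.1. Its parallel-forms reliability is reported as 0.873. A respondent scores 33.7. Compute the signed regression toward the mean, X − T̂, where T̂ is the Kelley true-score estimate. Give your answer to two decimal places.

T̂ = ρX + (1 − ρ)μ
  = 0.873 × 33.7 + 0.127 × 19.1
  = 29.4201 + 2.4257
  = 31.8458
  ≈ 31.846
X − T̂ = 33.7 − 31.846 = 1.854 → 1.85

1.85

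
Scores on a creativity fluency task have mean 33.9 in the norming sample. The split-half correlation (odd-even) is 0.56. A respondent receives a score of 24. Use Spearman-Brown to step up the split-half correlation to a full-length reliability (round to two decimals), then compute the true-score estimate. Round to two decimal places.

26.77

Spearman-Brown: ρ = 2r/(1 + r) = 2(0.56)/(1 + 0.56) = 1.120/1.56 = 0.7179 → 0.72
Kelley's formula gives T̂ = 0.72·24 + 0.28·33.9 = 17.28 + 9.492 = 26.772.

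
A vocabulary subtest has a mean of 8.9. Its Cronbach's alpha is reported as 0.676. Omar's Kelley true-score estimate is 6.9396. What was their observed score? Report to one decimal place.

T̂ = ρX + (1 − ρ)μ  ⇒  X = (T̂ − (1 − ρ)μ) / ρ
X = (6.9396 − 0.324 × 8.9) / 0.676 = (6.9396 − 2.8836) / 0.676 = 4.0560 / 0.676 = 6.000

6.0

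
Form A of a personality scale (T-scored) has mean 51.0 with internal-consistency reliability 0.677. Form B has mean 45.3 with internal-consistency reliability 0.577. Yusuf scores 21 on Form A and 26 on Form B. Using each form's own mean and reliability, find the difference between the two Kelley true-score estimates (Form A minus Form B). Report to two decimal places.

T̂_A = 0.677(21) + 0.323(51.0) = 30.6900
T̂_B = 0.577(26) + 0.423(45.3) = 34.1639
T̂_A − T̂_B = -3.4739

-3.47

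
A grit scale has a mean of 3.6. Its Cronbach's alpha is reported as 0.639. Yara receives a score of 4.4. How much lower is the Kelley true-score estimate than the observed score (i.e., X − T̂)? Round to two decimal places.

0.29

Kelley's formula gives T̂ = 0.639·4.4 + 0.361·3.6 = 2.8116 + 1.2996 = 4.1112.
X − T̂ = 4.4 − 4.111 = 0.289 → 0.29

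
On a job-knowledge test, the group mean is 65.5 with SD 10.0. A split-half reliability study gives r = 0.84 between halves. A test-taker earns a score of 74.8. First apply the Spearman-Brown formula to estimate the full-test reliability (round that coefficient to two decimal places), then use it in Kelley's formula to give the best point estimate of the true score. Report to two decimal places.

Spearman-Brown: ρ = 2r/(1 + r) = 2(0.84)/(1 + 0.84) = 1.680/1.84 = 0.9130 → 0.91
T̂ = ρX + (1 − ρ)μ
  = 0.91 × 74.8 + 0.09 × 65.5
  = 68.068 + 5.895
  = 73.963
  ≈ 73.96

73.96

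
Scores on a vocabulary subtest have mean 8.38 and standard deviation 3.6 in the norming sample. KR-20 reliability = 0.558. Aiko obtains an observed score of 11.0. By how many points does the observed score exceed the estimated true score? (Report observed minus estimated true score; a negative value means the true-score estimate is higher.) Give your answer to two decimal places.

Kelley's formula gives T̂ = 0.558·11.0 + 0.442·8.38 = 6.1380 + 3.70396 = 9.8420.
X − T̂ = 11.0 − 9.842 = 1.158 → 1.16

1.16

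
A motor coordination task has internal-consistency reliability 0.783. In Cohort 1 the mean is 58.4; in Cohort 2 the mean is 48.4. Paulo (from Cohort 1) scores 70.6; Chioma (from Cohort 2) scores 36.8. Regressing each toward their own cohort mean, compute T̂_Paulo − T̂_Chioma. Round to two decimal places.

T̂_Paulo = 0.783(70.6) + 0.217(58.4) = 67.9526
T̂_Chioma = 0.783(36.8) + 0.217(48.4) = 39.3172
Difference = 67.9526 − 39.3172 = 28.6354

28.64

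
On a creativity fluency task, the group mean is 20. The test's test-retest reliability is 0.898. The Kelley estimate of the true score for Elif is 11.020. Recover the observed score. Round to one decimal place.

10.0

T̂ = ρX + (1 − ρ)μ  ⇒  X = (T̂ − (1 − ρ)μ) / ρ
X = (11.020 − 0.102 × 20) / 0.898 = (11.020 − 2.040) / 0.898 = 8.980 / 0.898 = 10.000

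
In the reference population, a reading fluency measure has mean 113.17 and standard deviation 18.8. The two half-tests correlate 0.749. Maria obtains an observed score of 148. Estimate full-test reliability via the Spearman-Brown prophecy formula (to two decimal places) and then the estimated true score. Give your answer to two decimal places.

Spearman-Brown: ρ = 2r/(1 + r) = 2(0.749)/(1 + 0.749) = 1.4980/1.749 = 0.8565 → 0.86
Weight the observed score by reliability and the mean by (1 − reliability): T̂ = 0.86·148 + 0.14·113.17 = 127.28 + 15.8438 = 143.124.

143.12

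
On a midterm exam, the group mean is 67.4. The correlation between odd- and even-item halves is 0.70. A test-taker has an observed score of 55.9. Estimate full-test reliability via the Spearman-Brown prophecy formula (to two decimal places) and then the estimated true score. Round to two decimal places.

Spearman-Brown: ρ = 2r/(1 + r) = 2(0.70)/(1 + 0.70) = 1.400/1.70 = 0.8235 → 0.82
Weight the observed score by reliability and the mean by (1 − reliability): T̂ = 0.82·55.9 + 0.18·67.4 = 45.838 + 12.132 = 57.970.

57.97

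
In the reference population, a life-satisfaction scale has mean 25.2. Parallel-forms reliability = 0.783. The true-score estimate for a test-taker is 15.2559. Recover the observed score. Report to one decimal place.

T̂ = ρX + (1 − ρ)μ  ⇒  X = (T̂ − (1 − ρ)μ) / ρ
X = (15.2559 − 0.217 × 25.2) / 0.783 = (15.2559 − 5.4684) / 0.783 = 9.7875 / 0.783 = 12.500

12.5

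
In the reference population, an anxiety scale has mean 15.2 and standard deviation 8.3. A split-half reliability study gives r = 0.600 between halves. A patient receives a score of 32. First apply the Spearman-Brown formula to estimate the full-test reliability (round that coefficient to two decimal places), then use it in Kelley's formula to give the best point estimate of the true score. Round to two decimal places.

27.80

Spearman-Brown: ρ = 2r/(1 + r) = 2(0.600)/(1 + 0.600) = 1.2000/1.600 = 0.7500 → 0.75
Kelley's formula gives T̂ = 0.75·32 + 0.25·15.2 = 24.00 + 3.800 = 27.800.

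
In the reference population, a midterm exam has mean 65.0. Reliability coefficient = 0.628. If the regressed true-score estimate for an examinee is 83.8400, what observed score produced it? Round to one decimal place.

95.0

T̂ = ρX + (1 − ρ)μ  ⇒  X = (T̂ − (1 − ρ)μ) / ρ
X = (83.8400 − 0.372 × 65.0) / 0.628 = (83.8400 − 24.1800) / 0.628 = 59.6600 / 0.628 = 95.000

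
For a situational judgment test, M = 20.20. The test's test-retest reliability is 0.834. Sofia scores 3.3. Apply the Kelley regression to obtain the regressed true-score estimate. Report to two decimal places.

6.11

T̂ = 0.834(3.3) + 0.166(20.20) = 2.7522 + 3.35320 = 6.105 → 6.11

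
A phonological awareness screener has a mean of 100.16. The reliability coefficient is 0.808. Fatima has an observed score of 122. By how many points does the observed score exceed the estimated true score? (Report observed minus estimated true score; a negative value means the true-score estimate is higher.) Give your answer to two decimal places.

4.19

Weight the observed score by reliability and the mean by (1 − reliability): T̂ = 0.808·122 + 0.192·100.16 = 98.576 + 19.23072 = 117.8067.
X − T̂ = 122 − 117.807 = 4.193 → 4.19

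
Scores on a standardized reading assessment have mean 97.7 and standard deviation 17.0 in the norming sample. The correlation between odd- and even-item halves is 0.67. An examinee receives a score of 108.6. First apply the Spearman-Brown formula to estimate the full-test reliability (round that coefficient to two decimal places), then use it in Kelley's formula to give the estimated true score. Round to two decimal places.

106.42

Spearman-Brown: ρ = 2r/(1 + r) = 2(0.67)/(1 + 0.67) = 1.340/1.67 = 0.8024 → 0.80
T̂ = ρX + (1 − ρ)μ
  = 0.80 × 108.6 + 0.20 × 97.7
  = 86.880 + 19.540
  = 106.420
  ≈ 106.42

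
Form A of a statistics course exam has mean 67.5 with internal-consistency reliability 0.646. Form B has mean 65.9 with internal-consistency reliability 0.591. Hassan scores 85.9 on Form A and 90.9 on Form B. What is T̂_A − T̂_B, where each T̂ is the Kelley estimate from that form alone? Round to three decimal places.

-1.289

T̂_A = 0.646(85.9) + 0.354(67.5) = 79.38640
T̂_B = 0.591(90.9) + 0.409(65.9) = 80.67500
T̂_A − T̂_B = -1.28860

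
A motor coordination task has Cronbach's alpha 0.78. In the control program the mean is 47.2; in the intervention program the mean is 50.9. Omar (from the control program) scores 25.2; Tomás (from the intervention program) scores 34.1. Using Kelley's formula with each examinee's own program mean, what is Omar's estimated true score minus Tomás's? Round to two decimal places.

-7.76

T̂_Omar = 0.78(25.2) + 0.22(47.2) = 30.0400
T̂_Tomás = 0.78(34.1) + 0.22(50.9) = 37.7960
Difference = 30.0400 − 37.7960 = -7.7560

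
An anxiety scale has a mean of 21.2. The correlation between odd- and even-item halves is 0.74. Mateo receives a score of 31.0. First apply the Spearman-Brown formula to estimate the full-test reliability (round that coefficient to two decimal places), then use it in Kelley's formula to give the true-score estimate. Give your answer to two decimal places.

29.53

Spearman-Brown: ρ = 2r/(1 + r) = 2(0.74)/(1 + 0.74) = 1.480/1.74 = 0.8506 → 0.85
Regress the observed score toward the mean by the unreliability: T̂ = 0.85·31.0 + 0.15·21.2 = 26.350 + 3.180 = 29.530.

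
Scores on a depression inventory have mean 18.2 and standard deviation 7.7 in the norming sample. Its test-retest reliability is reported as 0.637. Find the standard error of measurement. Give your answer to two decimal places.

4.64

SEM = SD · √(1 − ρ) = 7.7 × √0.363 = 7.7 × 0.6025 = 4.639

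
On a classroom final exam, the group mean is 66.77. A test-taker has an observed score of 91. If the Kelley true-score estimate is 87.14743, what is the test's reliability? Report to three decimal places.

T̂ = ρX + (1 − ρ)μ  ⇒  T̂ − μ = ρ(X − μ)
ρ = (T̂ − μ)/(X − μ) = (87.14743 − 66.77) / (91 − 66.77) = 20.37743 / 24.23 = 0.84100

0.841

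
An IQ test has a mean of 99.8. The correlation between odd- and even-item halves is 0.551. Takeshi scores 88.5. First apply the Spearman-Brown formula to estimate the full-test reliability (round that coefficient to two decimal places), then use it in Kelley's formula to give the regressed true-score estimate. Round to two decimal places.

Spearman-Brown: ρ = 2r/(1 + r) = 2(0.551)/(1 + 0.551) = 1.1020/1.551 = 0.7105 → 0.71
T̂ = ρX + (1 − ρ)μ
  = 0.71 × 88.5 + 0.29 × 99.8
  = 62.835 + 28.942
  = 91.777
  ≈ 91.78

91.78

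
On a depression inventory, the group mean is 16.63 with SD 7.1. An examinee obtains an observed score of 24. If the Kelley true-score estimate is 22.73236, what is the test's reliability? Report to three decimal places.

T̂ = ρX + (1 − ρ)μ  ⇒  T̂ − μ = ρ(X − μ)
ρ = (T̂ − μ)/(X − μ) = (22.73236 − 16.63) / (24 − 16.63) = 6.10236 / 7.37 = 0.82800

0.828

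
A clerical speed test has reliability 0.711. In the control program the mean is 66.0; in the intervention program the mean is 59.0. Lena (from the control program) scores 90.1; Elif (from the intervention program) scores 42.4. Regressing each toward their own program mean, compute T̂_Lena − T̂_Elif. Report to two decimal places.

35.94

T̂_Lena = 0.711(90.1) + 0.289(66.0) = 83.1351
T̂_Elif = 0.711(42.4) + 0.289(59.0) = 47.1974
Difference = 83.1351 − 47.1974 = 35.9377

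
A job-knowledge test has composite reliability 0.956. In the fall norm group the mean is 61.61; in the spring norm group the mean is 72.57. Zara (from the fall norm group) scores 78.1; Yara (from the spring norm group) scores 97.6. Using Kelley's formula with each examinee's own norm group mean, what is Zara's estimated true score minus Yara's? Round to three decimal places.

T̂_Zara = 0.956(78.1) + 0.044(61.61) = 77.37444
T̂_Yara = 0.956(97.6) + 0.044(72.57) = 96.49868
Difference = 77.37444 − 96.49868 = -19.12424

-19.124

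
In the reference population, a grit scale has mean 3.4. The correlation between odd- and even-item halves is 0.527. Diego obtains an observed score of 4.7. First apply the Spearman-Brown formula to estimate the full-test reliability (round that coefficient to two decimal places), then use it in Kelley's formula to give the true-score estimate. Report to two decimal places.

4.30

Spearman-Brown: ρ = 2r/(1 + r) = 2(0.527)/(1 + 0.527) = 1.0540/1.527 = 0.6902 → 0.69
T̂ = 0.69(4.7) + 0.31(3.4) = 3.243 + 1.054 = 4.297 → 4.30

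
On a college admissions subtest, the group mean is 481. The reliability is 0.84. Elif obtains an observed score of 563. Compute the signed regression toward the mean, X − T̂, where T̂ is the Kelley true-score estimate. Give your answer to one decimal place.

13.1

T̂ = 0.84(563) + 0.16(481) = 472.92 + 76.96 = 549.880 → 549.88
X − T̂ = 563 − 549.88 = 13.12 → 13.1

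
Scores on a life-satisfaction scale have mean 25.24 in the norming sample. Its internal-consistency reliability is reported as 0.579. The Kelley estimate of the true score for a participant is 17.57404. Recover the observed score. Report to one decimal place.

12.0

T̂ = ρX + (1 − ρ)μ  ⇒  X = (T̂ − (1 − ρ)μ) / ρ
X = (17.57404 − 0.421 × 25.24) / 0.579 = (17.57404 − 10.62604) / 0.579 = 6.94800 / 0.579 = 12.000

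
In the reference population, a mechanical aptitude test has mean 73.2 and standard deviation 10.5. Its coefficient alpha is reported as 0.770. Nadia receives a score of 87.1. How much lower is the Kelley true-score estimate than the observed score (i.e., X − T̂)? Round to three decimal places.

3.197

Weight the observed score by reliability and the mean by (1 − reliability): T̂ = 0.770·87.1 + 0.230·73.2 = 67.0670 + 16.8360 = 83.90300.
X − T̂ = 87.1 − 83.9030 = 3.1970 → 3.197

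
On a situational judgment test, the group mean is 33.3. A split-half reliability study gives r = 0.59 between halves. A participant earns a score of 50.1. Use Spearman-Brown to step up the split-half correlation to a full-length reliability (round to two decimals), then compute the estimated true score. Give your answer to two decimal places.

45.73

Spearman-Brown: ρ = 2r/(1 + r) = 2(0.59)/(1 + 0.59) = 1.180/1.59 = 0.7421 → 0.74
T̂ = ρX + (1 − ρ)μ
  = 0.74 × 50.1 + 0.26 × 33.3
  = 37.074 + 8.658
  = 45.732
  ≈ 45.73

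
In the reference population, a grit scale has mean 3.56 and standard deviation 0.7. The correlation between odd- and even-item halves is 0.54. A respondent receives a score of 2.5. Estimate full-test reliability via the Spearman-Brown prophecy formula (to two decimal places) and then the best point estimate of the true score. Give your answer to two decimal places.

2.82

Spearman-Brown: ρ = 2r/(1 + r) = 2(0.54)/(1 + 0.54) = 1.080/1.54 = 0.7013 → 0.70
T̂ = 0.70(2.5) + 0.30(3.56) = 1.750 + 1.0680 = 2.818 → 2.82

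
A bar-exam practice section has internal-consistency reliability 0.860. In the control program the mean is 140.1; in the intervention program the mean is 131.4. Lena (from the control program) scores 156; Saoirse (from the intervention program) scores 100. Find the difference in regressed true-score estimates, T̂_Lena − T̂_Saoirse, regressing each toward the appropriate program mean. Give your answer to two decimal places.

49.38

T̂_Lena = 0.860(156) + 0.140(140.1) = 153.7740
T̂_Saoirse = 0.860(100) + 0.140(131.4) = 104.3960
Difference = 153.7740 − 104.3960 = 49.3780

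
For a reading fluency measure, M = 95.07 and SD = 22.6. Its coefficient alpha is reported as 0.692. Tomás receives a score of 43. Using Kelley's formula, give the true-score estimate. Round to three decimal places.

T̂ = ρX + (1 − ρ)μ
  = 0.692 × 43 + 0.308 × 95.07
  = 29.756 + 29.28156
  = 59.0376
  ≈ 59.038

59.038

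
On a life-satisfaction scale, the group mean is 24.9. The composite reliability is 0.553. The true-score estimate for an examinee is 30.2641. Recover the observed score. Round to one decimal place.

T̂ = ρX + (1 − ρ)μ  ⇒  X = (T̂ − (1 − ρ)μ) / ρ
X = (30.2641 − 0.447 × 24.9) / 0.553 = (30.2641 − 11.1303) / 0.553 = 19.1338 / 0.553 = 34.600

34.6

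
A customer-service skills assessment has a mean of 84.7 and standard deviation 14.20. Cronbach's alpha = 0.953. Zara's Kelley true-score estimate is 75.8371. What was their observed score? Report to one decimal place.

T̂ = ρX + (1 − ρ)μ  ⇒  X = (T̂ − (1 − ρ)μ) / ρ
X = (75.8371 − 0.047 × 84.7) / 0.953 = (75.8371 − 3.9809) / 0.953 = 71.8562 / 0.953 = 75.400

75.4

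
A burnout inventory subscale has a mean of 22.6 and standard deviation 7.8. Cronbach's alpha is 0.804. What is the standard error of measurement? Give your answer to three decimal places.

3.453

SEM = SD · √(1 − ρ) = 7.8 × √0.196 = 7.8 × 0.4427 = 3.4532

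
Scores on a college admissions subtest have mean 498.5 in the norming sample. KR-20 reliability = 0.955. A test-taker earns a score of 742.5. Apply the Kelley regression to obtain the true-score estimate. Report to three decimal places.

T̂ = 0.955(742.5) + 0.045(498.5) = 709.0875 + 22.4325 = 731.5200 → 731.520

731.520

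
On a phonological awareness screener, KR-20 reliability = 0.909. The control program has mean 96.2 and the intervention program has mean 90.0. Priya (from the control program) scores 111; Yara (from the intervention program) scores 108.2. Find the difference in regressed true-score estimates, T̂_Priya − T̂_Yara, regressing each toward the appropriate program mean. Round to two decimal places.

3.11

T̂_Priya = 0.909(111) + 0.091(96.2) = 109.6532
T̂_Yara = 0.909(108.2) + 0.091(90.0) = 106.5438
Difference = 109.6532 − 106.5438 = 3.1094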